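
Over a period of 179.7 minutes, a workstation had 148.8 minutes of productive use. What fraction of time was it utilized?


Utilization = busy / total × 100
= 148.8 / 179.7 × 100
= 82.8%


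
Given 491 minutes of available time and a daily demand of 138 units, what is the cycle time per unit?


Cycle time = available time / demand
= 491 / 138
= 3.56 min/unit


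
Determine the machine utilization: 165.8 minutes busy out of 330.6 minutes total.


Utilization = busy / total × 100
= 165.8 / 330.6 × 100
= 50.2%


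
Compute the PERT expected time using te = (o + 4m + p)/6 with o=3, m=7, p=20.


te = (o + 4m + p) / 6
= (3 + 4×7 + 20) / 6
= (3 + 28 + 20) / 6
= 51 / 6
= 8.50


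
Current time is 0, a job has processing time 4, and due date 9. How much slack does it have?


Slack = due - current_time - processing
= 9 - 0 - 4
= 5


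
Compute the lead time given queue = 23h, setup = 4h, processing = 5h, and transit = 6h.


Lead time = queue + setup + processing + transit
= 23 + 4 + 5 + 6
= 38 hours


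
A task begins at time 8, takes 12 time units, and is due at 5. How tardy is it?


Completion = start + processing = 8 + 12 = 20
Tardiness = max(0, C - d) = max(0, 20 - 5)
= max(0, 15)
= 15


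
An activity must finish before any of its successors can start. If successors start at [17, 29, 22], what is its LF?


LF = min of all successor start times
Successors start at: [17, 29, 22]
LF = min(17, 29, 22)
= 17


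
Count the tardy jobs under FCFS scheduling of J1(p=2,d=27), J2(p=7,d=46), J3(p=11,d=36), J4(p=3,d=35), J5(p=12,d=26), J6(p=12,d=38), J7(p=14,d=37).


Completion vs due date:
  J1: C=2, d=27 → on time
  J2: C=9, d=46 → on time
  J3: C=20, d=36 → on time
  J4: C=23, d=35 → on time
  J5: C=35, d=26 → TARDY
  J6: C=47, d=38 → TARDY
  J7: C=61, d=37 → TARDY
Tardy jobs: J5, J6, J7
Count = 3


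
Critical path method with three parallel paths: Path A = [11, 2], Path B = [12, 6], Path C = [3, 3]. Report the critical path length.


Path A: 11 + 2 = 13
Path B: 12 + 6 = 18
Path C: 3 + 3 = 6
Critical path = longest = max(13, 18, 6)
= 18 (Path B)


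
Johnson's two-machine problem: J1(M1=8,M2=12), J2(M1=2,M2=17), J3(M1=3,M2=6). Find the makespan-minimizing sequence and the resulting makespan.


Johnson's rule:
Group 1 (M1≤M2, sort by M1): ['J2', 'J3', 'J1']
Group 2 (M1>M2, sort desc M2): []
Sequence: J2 → J3 → J1
Makespan calculation:
  J2: M1 done=2, M2 done=19
  J3: M1 done=5, M2 done=25
  J1: M1 done=13, M2 done=37
= Sequence: J2 → J3 → J1, Makespan: 37


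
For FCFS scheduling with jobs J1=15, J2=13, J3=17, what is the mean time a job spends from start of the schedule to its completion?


Completion times:
  J1: completes at 15
  J2: completes at 28
  J3: completes at 45
Sum = 88
Average = 88/3
= 29.33


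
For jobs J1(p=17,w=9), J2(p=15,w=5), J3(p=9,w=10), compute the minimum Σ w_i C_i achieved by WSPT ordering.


WSPT order (by p/w): J3 → J1 → J2
  J3: C=9, w·C=10×9=90
  J1: C=26, w·C=9×26=234
  J2: C=41, w·C=5×41=205
Σ w·C = 529
= 529


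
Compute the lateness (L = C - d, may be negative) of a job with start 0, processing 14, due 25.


Completion = 0 + 14 = 14
Lateness = C - d = 14 - 25
= -11


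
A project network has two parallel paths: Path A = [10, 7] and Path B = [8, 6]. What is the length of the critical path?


Path A: 10 + 7 = 17
Path B: 8 + 6 = 14
Critical path = longest = max(17, 14)
= 17 (Path A)


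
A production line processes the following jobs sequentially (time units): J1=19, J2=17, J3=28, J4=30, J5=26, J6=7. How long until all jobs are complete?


Sequential makespan: sum all processing times
= 19 + 17 + 28 + 30 + 26 + 7
= 127 time units


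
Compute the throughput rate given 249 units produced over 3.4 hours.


Throughput = units / time
= 249 / 3.4
= 73.2 units/hour


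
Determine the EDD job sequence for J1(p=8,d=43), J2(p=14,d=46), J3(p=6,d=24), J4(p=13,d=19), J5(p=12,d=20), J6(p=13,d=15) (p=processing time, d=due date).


EDD: sort by earliest due date
  J6: d=15, p=13
  J4: d=19, p=13
  J5: d=20, p=12
  J3: d=24, p=6
  J1: d=43, p=8
  J2: d=46, p=14
Order: J6 → J4 → J5 → J3 → J1 → J2


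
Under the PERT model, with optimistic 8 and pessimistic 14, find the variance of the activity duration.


σ² = ((p - o) / 6)² = (p - o)² / 36
= (14 - 8)² / 36
= 6² / 36
= 36 / 36
= 1.0000


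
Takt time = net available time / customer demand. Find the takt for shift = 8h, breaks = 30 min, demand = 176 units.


Available = 8×60 - 30 = 450 min
Takt time = 450 / 176
= 2.56 min/unit


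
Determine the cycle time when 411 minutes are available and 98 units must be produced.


Cycle time = available time / demand
= 411 / 98
= 4.19 min/unit


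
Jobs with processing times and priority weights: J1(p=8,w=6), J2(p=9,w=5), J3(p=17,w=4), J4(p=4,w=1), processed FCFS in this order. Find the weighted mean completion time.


Completion times:
  J1: C=8, w×C=6×8=48
  J2: C=17, w×C=5×17=85
  J3: C=34, w×C=4×34=136
  J4: C=38, w×C=1×38=38
Sum w×C = 307
Sum w = 16
Weighted avg = 307/16
= 19.19


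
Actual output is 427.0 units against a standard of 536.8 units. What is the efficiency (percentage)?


Efficiency = (actual / standard) × 100
= (427.0 / 536.8) × 100
= 79.5%


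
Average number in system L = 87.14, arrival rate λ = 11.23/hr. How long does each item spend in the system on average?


Little's law: L = λW → W = L / λ
= 87.14 / 11.23
= 7.76 hours


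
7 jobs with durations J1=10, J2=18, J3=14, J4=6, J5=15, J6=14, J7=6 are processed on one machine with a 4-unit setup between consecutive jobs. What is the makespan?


Makespan = Σ processing + (n-1) × setup
= (10 + 18 + 14 + 6 + 15 + 14 + 6) + (7-1)×4
= 83 + 24
= 107 time units


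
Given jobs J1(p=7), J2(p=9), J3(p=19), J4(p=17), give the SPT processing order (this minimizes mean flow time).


SPT: sort by shortest processing time
  J1: p=7
  J2: p=9
  J4: p=17
  J3: p=19
Order: J1 → J2 → J4 → J3


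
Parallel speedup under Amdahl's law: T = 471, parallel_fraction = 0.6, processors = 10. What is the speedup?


Amdahl's law: T_p = T × ((1-p) + p/N)
= 471 × ((1-0.6) + 0.6/10)
= 471 × (0.40 + 0.0600)
= 471 × 0.4600
= 216.66
Speedup = 471/216.66
= 2.17×


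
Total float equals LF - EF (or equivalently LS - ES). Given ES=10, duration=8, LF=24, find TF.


EF = ES + duration = 10 + 8 = 18
LS = LF - duration = 24 - 8 = 16
Total Float = LF - EF = 24 - 18
(or LS - ES = 16 - 10)
= 6


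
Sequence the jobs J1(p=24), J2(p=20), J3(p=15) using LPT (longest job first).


LPT: sort by longest processing time first
  J1: p=24
  J2: p=20
  J3: p=15
Order: J1 → J2 → J3


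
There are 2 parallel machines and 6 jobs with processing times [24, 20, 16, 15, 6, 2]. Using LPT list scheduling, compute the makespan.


Jobs (LPT sorted): [24, 20, 16, 15, 6, 2]
Machines: 2
  J=24 → Machine 1 (load: 0+24=24)
  J=20 → Machine 2 (load: 0+20=20)
  J=16 → Machine 2 (load: 20+16=36)
  J=15 → Machine 1 (load: 24+15=39)
  J=6 → Machine 2 (load: 36+6=42)
  J=2 → Machine 1 (load: 39+2=41)
Machine loads: [41, 42]
Makespan = max = 42 time units


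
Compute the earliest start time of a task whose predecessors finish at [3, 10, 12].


ES = max of all predecessor completion times
Predecessors: [3, 10, 12]
ES = max(3, 10, 12)
= 12


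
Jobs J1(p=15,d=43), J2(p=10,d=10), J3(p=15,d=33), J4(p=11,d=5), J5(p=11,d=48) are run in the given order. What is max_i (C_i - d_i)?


Lateness per job (L = C - d):
  J1: C=15, d=43, L=-28
  J2: C=25, d=10, L=15
  J3: C=40, d=33, L=7
  J4: C=51, d=5, L=46
  J5: C=62, d=48, L=14
Lmax = max(-28, 15, 7, 46, 14)
= 46


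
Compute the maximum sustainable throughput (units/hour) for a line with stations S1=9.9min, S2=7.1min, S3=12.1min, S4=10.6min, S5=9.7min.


Bottleneck = longest station time
Station times: [9.9, 7.1, 12.1, 10.6, 9.7]
Max = 12.1 min
Rate = 60 / 12.1
= 4.96 units/hour (bottleneck: 12.1min)


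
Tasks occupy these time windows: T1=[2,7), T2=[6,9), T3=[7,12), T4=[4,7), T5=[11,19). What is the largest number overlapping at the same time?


Check each time point for overlaps:
  t=6: 3 tasks active (T1, T2, T4)
Max concurrent = 3


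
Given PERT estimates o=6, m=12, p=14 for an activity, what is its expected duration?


te = (o + 4m + p) / 6
= (6 + 4×12 + 14) / 6
= (6 + 48 + 14) / 6
= 68 / 6
= 11.33


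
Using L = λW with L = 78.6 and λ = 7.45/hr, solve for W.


Little's law: L = λW → W = L / λ
= 78.6 / 7.45
= 10.55 hours


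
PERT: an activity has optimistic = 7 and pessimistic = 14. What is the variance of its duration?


σ² = ((p - o) / 6)² = (p - o)² / 36
= (14 - 7)² / 36
= 7² / 36
= 49 / 36
= 1.3611


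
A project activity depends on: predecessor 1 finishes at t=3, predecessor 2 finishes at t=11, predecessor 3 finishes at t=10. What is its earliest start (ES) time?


ES = max of all predecessor completion times
Predecessors: [3, 11, 10]
ES = max(3, 11, 10)
= 11


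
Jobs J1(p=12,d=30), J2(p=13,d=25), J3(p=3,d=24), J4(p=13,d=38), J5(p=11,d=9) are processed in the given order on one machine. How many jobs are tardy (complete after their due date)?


Completion vs due date:
  J1: C=12, d=30 → on time
  J2: C=25, d=25 → on time
  J3: C=28, d=24 → TARDY
  J4: C=41, d=38 → TARDY
  J5: C=52, d=9 → TARDY
Tardy jobs: J3, J4, J5
Count = 3


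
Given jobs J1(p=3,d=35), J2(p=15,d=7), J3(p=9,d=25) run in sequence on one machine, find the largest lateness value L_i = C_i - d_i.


Lateness per job (L = C - d):
  J1: C=3, d=35, L=-32
  J2: C=18, d=7, L=11
  J3: C=27, d=25, L=2
Lmax = max(-32, 11, 2)
= 11


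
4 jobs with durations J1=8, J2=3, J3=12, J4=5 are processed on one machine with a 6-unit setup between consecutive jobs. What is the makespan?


Makespan = Σ processing + (n-1) × setup
= (8 + 3 + 12 + 5) + (4-1)×6
= 28 + 18
= 46 time units


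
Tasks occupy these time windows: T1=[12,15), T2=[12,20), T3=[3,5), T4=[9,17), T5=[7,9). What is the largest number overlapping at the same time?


Check each time point for overlaps:
  t=12: 3 tasks active (T1, T2, T4)
Max concurrent = 3


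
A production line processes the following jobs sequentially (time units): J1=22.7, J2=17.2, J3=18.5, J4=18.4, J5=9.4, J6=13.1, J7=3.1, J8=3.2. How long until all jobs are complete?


Sequential makespan: sum all processing times
= 22.7 + 17.2 + 18.5 + 18.4 + 9.4 + 13.1 + 3.1 + 3.2
= 105.6 time units


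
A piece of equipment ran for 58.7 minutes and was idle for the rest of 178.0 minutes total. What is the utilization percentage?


Utilization = busy / total × 100
= 58.7 / 178.0 × 100
= 33.0%


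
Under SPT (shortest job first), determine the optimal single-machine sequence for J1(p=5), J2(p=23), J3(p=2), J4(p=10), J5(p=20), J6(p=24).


SPT: sort by shortest processing time
  J3: p=2
  J1: p=5
  J4: p=10
  J5: p=20
  J2: p=23
  J6: p=24
Order: J3 → J1 → J4 → J5 → J2 → J6


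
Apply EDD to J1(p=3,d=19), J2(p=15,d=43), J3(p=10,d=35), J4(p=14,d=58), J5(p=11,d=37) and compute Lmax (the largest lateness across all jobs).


EDD order: J1 → J3 → J5 → J2 → J4
Completion and lateness:
  J1: C=3, d=19, L=3-19=-16
  J3: C=13, d=35, L=13-35=-22
  J5: C=24, d=37, L=24-37=-13
  J2: C=39, d=43, L=39-43=-4
  J4: C=53, d=58, L=53-58=-5
Lmax = max(-16, -22, -13, -4, -5)
= -4


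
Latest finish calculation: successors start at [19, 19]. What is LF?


LF = min of all successor start times
Successors start at: [19, 19]
LF = min(19, 19)
= 19


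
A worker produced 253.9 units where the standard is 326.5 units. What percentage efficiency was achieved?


Efficiency = (actual / standard) × 100
= (253.9 / 326.5) × 100
= 77.8%


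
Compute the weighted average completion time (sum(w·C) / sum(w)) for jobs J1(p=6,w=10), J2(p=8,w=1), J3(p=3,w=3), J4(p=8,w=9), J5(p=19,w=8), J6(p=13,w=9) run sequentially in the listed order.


Completion times:
  J1: C=6, w×C=10×6=60
  J2: C=14, w×C=1×14=14
  J3: C=17, w×C=3×17=51
  J4: C=25, w×C=9×25=225
  J5: C=44, w×C=8×44=352
  J6: C=57, w×C=9×57=513
Sum w×C = 1215
Sum w = 40
Weighted avg = 1215/40
= 30.38


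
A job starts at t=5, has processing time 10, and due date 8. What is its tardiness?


Completion = start + processing = 5 + 10 = 15
Tardiness = max(0, C - d) = max(0, 15 - 8)
= max(0, 7)
= 7


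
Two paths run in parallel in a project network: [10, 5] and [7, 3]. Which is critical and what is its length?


Path A: 10 + 5 = 15
Path B: 7 + 3 = 10
Critical path = longest = max(15, 10)
= 15 (Path A)


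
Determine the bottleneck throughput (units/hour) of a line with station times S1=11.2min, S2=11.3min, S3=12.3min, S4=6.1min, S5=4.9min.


Bottleneck = longest station time
Station times: [11.2, 11.3, 12.3, 6.1, 4.9]
Max = 12.3 min
Rate = 60 / 12.3
= 4.88 units/hour (bottleneck: 12.3min)


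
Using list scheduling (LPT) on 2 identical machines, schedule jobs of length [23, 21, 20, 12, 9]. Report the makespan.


Jobs (LPT sorted): [23, 21, 20, 12, 9]
Machines: 2
  J=23 → Machine 1 (load: 0+23=23)
  J=21 → Machine 2 (load: 0+21=21)
  J=20 → Machine 2 (load: 21+20=41)
  J=12 → Machine 1 (load: 23+12=35)
  J=9 → Machine 1 (load: 35+9=44)
Machine loads: [44, 41]
Makespan = max = 44 time units


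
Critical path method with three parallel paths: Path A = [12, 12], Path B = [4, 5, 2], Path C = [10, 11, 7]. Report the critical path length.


Path A: 12 + 12 = 24
Path B: 4 + 5 + 2 = 11
Path C: 10 + 11 + 7 = 28
Critical path = longest = max(24, 11, 28)
= 28 (Path C)


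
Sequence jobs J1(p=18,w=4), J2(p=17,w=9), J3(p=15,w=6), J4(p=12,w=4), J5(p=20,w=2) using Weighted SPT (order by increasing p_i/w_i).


WSPT (Smith's rule): sort by p/w ascending
  J2: p/w = 17/9 = 1.889
  J3: p/w = 15/6 = 2.500
  J4: p/w = 12/4 = 3.000
  J1: p/w = 18/4 = 4.500
  J5: p/w = 20/2 = 10.000
Order: J2 → J3 → J4 → J1 → J5


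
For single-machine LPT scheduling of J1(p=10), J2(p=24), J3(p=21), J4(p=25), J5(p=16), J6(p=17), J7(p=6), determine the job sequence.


LPT: sort by longest processing time first
  J4: p=25
  J2: p=24
  J3: p=21
  J6: p=17
  J5: p=16
  J1: p=10
  J7: p=6
Order: J4 → J2 → J3 → J6 → J5 → J1 → J7


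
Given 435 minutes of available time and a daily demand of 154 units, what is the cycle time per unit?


Cycle time = available time / demand
= 435 / 154
= 2.82 min/unit


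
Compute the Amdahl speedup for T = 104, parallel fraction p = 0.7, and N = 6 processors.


Amdahl's law: T_p = T × ((1-p) + p/N)
= 104 × ((1-0.7) + 0.7/6)
= 104 × (0.30 + 0.1167)
= 104 × 0.4167
= 43.33
Speedup = 104/43.33
= 2.40×


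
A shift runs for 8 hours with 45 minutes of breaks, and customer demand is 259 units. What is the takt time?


Available = 8×60 - 45 = 435 min
Takt time = 435 / 259
= 1.68 min/unit


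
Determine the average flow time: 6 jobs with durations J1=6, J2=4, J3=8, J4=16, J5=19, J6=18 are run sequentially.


Completion times:
  J1: completes at 6
  J2: completes at 10
  J3: completes at 18
  J4: completes at 34
  J5: completes at 53
  J6: completes at 71
Sum = 192
Average = 192/6
= 32.00


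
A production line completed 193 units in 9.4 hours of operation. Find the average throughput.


Throughput = units / time
= 193 / 9.4
= 20.5 units/hour


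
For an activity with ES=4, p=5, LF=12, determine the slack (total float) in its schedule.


EF = ES + duration = 4 + 5 = 9
LS = LF - duration = 12 - 5 = 7
Total Float = LF - EF = 12 - 9
(or LS - ES = 7 - 4)
= 3


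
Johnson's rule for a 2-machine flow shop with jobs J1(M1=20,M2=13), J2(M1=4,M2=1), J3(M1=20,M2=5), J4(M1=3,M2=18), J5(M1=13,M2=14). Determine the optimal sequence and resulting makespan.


Johnson's rule:
Group 1 (M1≤M2, sort by M1): ['J4', 'J5']
Group 2 (M1>M2, sort desc M2): ['J1', 'J3', 'J2']
Sequence: J4 → J5 → J1 → J3 → J2
Makespan calculation:
  J4: M1 done=3, M2 done=21
  J5: M1 done=16, M2 done=35
  J1: M1 done=36, M2 done=49
  J3: M1 done=56, M2 done=61
  J2: M1 done=60, M2 done=62
= Sequence: J4 → J5 → J1 → J3 → J2, Makespan: 62


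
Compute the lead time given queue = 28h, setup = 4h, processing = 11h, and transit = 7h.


Lead time = queue + setup + processing + transit
= 28 + 4 + 11 + 7
= 50 hours


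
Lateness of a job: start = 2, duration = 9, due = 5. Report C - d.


Completion = 2 + 9 = 11
Lateness = C - d = 11 - 5
= 6


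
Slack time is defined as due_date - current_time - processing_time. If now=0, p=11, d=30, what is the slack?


Slack = due - current_time - processing
= 30 - 0 - 11
= 19


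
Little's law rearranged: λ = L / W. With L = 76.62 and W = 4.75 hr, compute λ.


Little's law: L = λW → λ = L / W
= 76.62 / 4.75
= 16.13 per hour


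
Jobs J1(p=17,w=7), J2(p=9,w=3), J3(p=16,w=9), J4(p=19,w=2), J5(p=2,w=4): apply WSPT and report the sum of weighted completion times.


WSPT order (by p/w): J5 → J3 → J1 → J2 → J4
  J5: C=2, w·C=4×2=8
  J3: C=18, w·C=9×18=162
  J1: C=35, w·C=7×35=245
  J2: C=44, w·C=3×44=132
  J4: C=63, w·C=2×63=126
Σ w·C = 673
= 673


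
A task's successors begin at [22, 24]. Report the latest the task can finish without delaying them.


LF = min of all successor start times
Successors start at: [22, 24]
LF = min(22, 24)
= 22


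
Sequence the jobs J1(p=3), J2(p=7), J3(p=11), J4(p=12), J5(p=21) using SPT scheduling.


SPT: sort by shortest processing time
  J1: p=3
  J2: p=7
  J3: p=11
  J4: p=12
  J5: p=21
Order: J1 → J2 → J3 → J4 → J5


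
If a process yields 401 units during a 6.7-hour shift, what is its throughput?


Throughput = units / time
= 401 / 6.7
= 59.9 units/hour


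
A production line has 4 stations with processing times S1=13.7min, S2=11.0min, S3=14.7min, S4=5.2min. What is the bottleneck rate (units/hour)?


Bottleneck = longest station time
Station times: [13.7, 11.0, 14.7, 5.2]
Max = 14.7 min
Rate = 60 / 14.7
= 4.08 units/hour (bottleneck: 14.7min)


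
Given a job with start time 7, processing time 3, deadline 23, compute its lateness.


Completion = 7 + 3 = 10
Lateness = C - d = 10 - 23
= -13


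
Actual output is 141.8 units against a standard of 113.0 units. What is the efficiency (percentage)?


Efficiency = (actual / standard) × 100
= (141.8 / 113.0) × 100
= 125.5%


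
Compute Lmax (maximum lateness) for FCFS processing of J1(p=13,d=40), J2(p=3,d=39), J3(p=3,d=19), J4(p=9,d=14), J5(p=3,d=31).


Lateness per job (L = C - d):
  J1: C=13, d=40, L=-27
  J2: C=16, d=39, L=-23
  J3: C=19, d=19, L=0
  J4: C=28, d=14, L=14
  J5: C=31, d=31, L=0
Lmax = max(-27, -23, 0, 14, 0)
= 14


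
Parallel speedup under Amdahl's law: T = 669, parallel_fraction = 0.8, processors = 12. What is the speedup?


Amdahl's law: T_p = T × ((1-p) + p/N)
= 669 × ((1-0.8) + 0.8/12)
= 669 × (0.20 + 0.0667)
= 669 × 0.2667
= 178.40
Speedup = 669/178.40
= 3.75×


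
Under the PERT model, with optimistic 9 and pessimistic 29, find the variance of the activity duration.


σ² = ((p - o) / 6)² = (p - o)² / 36
= (29 - 9)² / 36
= 20² / 36
= 400 / 36
= 11.1111


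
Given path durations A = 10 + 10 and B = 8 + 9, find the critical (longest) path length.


Path A: 10 + 10 = 20
Path B: 8 + 9 = 17
Critical path = longest = max(20, 17)
= 20 (Path A)


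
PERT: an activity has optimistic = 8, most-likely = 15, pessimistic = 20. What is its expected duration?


te = (o + 4m + p) / 6
= (8 + 4×15 + 20) / 6
= (8 + 60 + 20) / 6
= 88 / 6
= 14.67


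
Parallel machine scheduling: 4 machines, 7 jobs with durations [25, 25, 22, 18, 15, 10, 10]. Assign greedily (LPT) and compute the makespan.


Jobs (LPT sorted): [25, 25, 22, 18, 15, 10, 10]
Machines: 4
  J=25 → Machine 1 (load: 0+25=25)
  J=25 → Machine 2 (load: 0+25=25)
  J=22 → Machine 3 (load: 0+22=22)
  J=18 → Machine 4 (load: 0+18=18)
  J=15 → Machine 4 (load: 18+15=33)
  J=10 → Machine 3 (load: 22+10=32)
  J=10 → Machine 1 (load: 25+10=35)
Machine loads: [35, 25, 32, 33]
Makespan = max = 35 time units


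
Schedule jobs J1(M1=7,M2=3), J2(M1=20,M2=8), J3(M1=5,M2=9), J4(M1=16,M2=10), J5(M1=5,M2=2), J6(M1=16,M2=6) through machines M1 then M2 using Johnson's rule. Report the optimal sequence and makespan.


Johnson's rule:
Group 1 (M1≤M2, sort by M1): ['J3']
Group 2 (M1>M2, sort desc M2): ['J4', 'J2', 'J6', 'J1', 'J5']
Sequence: J3 → J4 → J2 → J6 → J1 → J5
Makespan calculation:
  J3: M1 done=5, M2 done=14
  J4: M1 done=21, M2 done=31
  J2: M1 done=41, M2 done=49
  J6: M1 done=57, M2 done=63
  J1: M1 done=64, M2 done=67
  J5: M1 done=69, M2 done=71
= Sequence: J3 → J4 → J2 → J6 → J1 → J5, Makespan: 71


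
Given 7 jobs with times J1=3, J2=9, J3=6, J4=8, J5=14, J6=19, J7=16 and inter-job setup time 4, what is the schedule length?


Makespan = Σ processing + (n-1) × setup
= (3 + 9 + 6 + 8 + 14 + 19 + 16) + (7-1)×4
= 75 + 24
= 99 time units


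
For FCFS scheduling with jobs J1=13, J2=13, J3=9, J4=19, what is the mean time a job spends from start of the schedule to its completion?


Completion times:
  J1: completes at 13
  J2: completes at 26
  J3: completes at 35
  J4: completes at 54
Sum = 128
Average = 128/4
= 32.00


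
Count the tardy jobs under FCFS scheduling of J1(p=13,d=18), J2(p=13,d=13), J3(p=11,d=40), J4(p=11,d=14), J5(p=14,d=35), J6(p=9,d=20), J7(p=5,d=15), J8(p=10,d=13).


Completion vs due date:
  J1: C=13, d=18 → on time
  J2: C=26, d=13 → TARDY
  J3: C=37, d=40 → on time
  J4: C=48, d=14 → TARDY
  J5: C=62, d=35 → TARDY
  J6: C=71, d=20 → TARDY
  J7: C=76, d=15 → TARDY
  J8: C=86, d=13 → TARDY
Tardy jobs: J2, J4, J5, J6, J7, J8
Count = 6


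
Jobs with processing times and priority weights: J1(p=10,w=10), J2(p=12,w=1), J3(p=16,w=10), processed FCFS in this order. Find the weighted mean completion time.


Completion times:
  J1: C=10, w×C=10×10=100
  J2: C=22, w×C=1×22=22
  J3: C=38, w×C=10×38=380
Sum w×C = 502
Sum w = 21
Weighted avg = 502/21
= 23.90


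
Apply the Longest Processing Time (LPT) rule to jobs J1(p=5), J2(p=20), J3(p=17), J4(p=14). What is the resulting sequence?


LPT: sort by longest processing time first
  J2: p=20
  J3: p=17
  J4: p=14
  J1: p=5
Order: J2 → J3 → J4 → J1


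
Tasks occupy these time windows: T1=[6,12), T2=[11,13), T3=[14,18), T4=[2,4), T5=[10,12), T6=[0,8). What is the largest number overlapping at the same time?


Check each time point for overlaps:
  t=11: 3 tasks active (T1, T2, T5)
Max concurrent = 3


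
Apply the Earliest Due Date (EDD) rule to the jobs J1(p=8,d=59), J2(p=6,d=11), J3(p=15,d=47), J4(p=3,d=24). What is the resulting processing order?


EDD: sort by earliest due date
  J2: d=11, p=6
  J4: d=24, p=3
  J3: d=47, p=15
  J1: d=59, p=8
Order: J2 → J4 → J3 → J1


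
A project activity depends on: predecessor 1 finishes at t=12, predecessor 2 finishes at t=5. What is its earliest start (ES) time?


ES = max of all predecessor completion times
Predecessors: [12, 5]
ES = max(12, 5)
= 12


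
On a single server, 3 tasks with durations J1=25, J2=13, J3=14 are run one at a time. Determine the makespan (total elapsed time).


Sequential makespan: sum all processing times
= 25 + 13 + 14
= 52 time units


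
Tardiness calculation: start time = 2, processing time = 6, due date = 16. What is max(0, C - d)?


Completion = start + processing = 2 + 6 = 8
Tardiness = max(0, C - d) = max(0, 8 - 16)
= max(0, -8)
= 0


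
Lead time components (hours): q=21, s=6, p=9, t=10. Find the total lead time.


Lead time = queue + setup + processing + transit
= 21 + 6 + 9 + 10
= 46 hours


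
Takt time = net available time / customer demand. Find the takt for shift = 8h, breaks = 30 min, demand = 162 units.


Available = 8×60 - 30 = 450 min
Takt time = 450 / 162
= 2.78 min/unit


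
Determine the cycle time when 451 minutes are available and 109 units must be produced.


Cycle time = available time / demand
= 451 / 109
= 4.14 min/unit


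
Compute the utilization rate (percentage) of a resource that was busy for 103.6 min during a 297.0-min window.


Utilization = busy / total × 100
= 103.6 / 297.0 × 100
= 34.9%


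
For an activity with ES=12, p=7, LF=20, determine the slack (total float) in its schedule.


EF = ES + duration = 12 + 7 = 19
LS = LF - duration = 20 - 7 = 13
Total Float = LF - EF = 20 - 19
(or LS - ES = 13 - 12)
= 1


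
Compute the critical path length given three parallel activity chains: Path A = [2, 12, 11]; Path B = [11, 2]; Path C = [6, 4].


Path A: 2 + 12 + 11 = 25
Path B: 11 + 2 = 13
Path C: 6 + 4 = 10
Critical path = longest = max(25, 13, 10)
= 25 (Path A)


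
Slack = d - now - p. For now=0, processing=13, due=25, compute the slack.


Slack = due - current_time - processing
= 25 - 0 - 13
= 12


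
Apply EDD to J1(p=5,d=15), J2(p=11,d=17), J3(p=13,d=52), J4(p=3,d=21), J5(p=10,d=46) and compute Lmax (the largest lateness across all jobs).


EDD order: J1 → J2 → J4 → J5 → J3
Completion and lateness:
  J1: C=5, d=15, L=5-15=-10
  J2: C=16, d=17, L=16-17=-1
  J4: C=19, d=21, L=19-21=-2
  J5: C=29, d=46, L=29-46=-17
  J3: C=42, d=52, L=42-52=-10
Lmax = max(-10, -1, -2, -17, -10)
= -1


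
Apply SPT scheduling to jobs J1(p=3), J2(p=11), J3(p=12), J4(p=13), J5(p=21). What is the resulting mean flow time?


SPT order: J1 → J2 → J3 → J4 → J5
Completion times:
  J1: C=3
  J2: C=14
  J3: C=26
  J4: C=39
  J5: C=60
Sum = 142, n = 5
Mean flow = 142/5
= 28.40


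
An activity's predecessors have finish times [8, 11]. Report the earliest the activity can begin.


ES = max of all predecessor completion times
Predecessors: [8, 11]
ES = max(8, 11)
= 11


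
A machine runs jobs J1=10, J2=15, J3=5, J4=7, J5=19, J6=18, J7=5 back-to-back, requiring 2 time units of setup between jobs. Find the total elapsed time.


Makespan = Σ processing + (n-1) × setup
= (10 + 15 + 5 + 7 + 19 + 18 + 5) + (7-1)×2
= 79 + 12
= 91 time units


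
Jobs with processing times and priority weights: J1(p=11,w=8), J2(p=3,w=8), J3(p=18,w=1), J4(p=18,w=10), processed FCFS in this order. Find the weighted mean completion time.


Completion times:
  J1: C=11, w×C=8×11=88
  J2: C=14, w×C=8×14=112
  J3: C=32, w×C=1×32=32
  J4: C=50, w×C=10×50=500
Sum w×C = 732
Sum w = 27
Weighted avg = 732/27
= 27.11


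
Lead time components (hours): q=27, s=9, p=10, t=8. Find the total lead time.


Lead time = queue + setup + processing + transit
= 27 + 9 + 10 + 8
= 54 hours


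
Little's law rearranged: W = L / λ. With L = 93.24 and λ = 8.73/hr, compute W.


Little's law: L = λW → W = L / λ
= 93.24 / 8.73
= 10.68 hours


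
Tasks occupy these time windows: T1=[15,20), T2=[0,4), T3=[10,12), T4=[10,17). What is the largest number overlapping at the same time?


Check each time point for overlaps:
  t=10: 2 tasks active (T3, T4)
Max concurrent = 2


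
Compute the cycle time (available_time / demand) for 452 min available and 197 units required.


Cycle time = available time / demand
= 452 / 197
= 2.29 min/unit


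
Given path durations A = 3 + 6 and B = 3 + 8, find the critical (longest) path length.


Path A: 3 + 6 = 9
Path B: 3 + 8 = 11
Critical path = longest = max(9, 11)
= 11 (Path B)


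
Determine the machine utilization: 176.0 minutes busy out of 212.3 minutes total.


Utilization = busy / total × 100
= 176.0 / 212.3 × 100
= 82.9%


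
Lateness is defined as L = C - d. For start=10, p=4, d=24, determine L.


Completion = 10 + 4 = 14
Lateness = C - d = 14 - 24
= -10


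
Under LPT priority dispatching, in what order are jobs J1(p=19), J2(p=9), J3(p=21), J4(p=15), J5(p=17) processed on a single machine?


LPT: sort by longest processing time first
  J3: p=21
  J1: p=19
  J5: p=17
  J4: p=15
  J2: p=9
Order: J3 → J1 → J5 → J4 → J2


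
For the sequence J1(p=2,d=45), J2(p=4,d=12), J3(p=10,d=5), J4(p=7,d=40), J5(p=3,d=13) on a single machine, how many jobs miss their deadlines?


Completion vs due date:
  J1: C=2, d=45 → on time
  J2: C=6, d=12 → on time
  J3: C=16, d=5 → TARDY
  J4: C=23, d=40 → on time
  J5: C=26, d=13 → TARDY
Tardy jobs: J3, J5
Count = 2


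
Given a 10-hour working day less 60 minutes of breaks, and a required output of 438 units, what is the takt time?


Available = 10×60 - 60 = 540 min
Takt time = 540 / 438
= 1.23 min/unit


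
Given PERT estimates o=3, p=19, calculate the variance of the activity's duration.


σ² = ((p - o) / 6)² = (p - o)² / 36
= (19 - 3)² / 36
= 16² / 36
= 256 / 36
= 7.1111


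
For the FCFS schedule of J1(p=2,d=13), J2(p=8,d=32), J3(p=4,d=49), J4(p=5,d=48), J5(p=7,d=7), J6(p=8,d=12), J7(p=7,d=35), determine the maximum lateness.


Lateness per job (L = C - d):
  J1: C=2, d=13, L=-11
  J2: C=10, d=32, L=-22
  J3: C=14, d=49, L=-35
  J4: C=19, d=48, L=-29
  J5: C=26, d=7, L=19
  J6: C=34, d=12, L=22
  J7: C=41, d=35, L=6
Lmax = max(-11, -22, -35, -29, 19, 22, 6)
= 22


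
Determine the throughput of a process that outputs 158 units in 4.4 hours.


Throughput = units / time
= 158 / 4.4
= 35.9 units/hour


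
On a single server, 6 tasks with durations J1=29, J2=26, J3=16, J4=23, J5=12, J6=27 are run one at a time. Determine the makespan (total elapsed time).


Sequential makespan: sum all processing times
= 29 + 26 + 16 + 23 + 12 + 27
= 133 time units


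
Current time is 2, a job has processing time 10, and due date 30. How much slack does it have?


Slack = due - current_time - processing
= 30 - 2 - 10
= 18


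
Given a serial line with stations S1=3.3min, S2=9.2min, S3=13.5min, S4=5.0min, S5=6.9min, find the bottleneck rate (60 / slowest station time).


Bottleneck = longest station time
Station times: [3.3, 9.2, 13.5, 5.0, 6.9]
Max = 13.5 min
Rate = 60 / 13.5
= 4.44 units/hour (bottleneck: 13.5min)


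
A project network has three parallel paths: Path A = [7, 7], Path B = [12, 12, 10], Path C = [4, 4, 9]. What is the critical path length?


Path A: 7 + 7 = 14
Path B: 12 + 12 + 10 = 34
Path C: 4 + 4 + 9 = 17
Critical path = longest = max(14, 34, 17)
= 34 (Path B)


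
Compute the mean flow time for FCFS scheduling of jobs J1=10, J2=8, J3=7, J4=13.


Completion times:
  J1: completes at 10
  J2: completes at 18
  J3: completes at 25
  J4: completes at 38
Sum = 91
Average = 91/4
= 22.75


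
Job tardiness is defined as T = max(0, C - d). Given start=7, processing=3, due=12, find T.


Completion = start + processing = 7 + 3 = 10
Tardiness = max(0, C - d) = max(0, 10 - 12)
= max(0, -2)
= 0


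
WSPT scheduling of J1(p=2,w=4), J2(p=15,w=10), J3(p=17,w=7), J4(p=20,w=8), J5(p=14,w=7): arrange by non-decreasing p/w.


WSPT (Smith's rule): sort by p/w ascending
  J1: p/w = 2/4 = 0.500
  J2: p/w = 15/10 = 1.500
  J5: p/w = 14/7 = 2.000
  J3: p/w = 17/7 = 2.429
  J4: p/w = 20/8 = 2.500
Order: J1 → J2 → J5 → J3 → J4


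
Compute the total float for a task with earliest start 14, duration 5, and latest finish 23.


EF = ES + duration = 14 + 5 = 19
LS = LF - duration = 23 - 5 = 18
Total Float = LF - EF = 23 - 19
(or LS - ES = 18 - 14)
= 4


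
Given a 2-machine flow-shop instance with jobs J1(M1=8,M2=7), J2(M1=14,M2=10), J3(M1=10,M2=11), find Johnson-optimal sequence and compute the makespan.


Johnson's rule:
Group 1 (M1≤M2, sort by M1): ['J3']
Group 2 (M1>M2, sort desc M2): ['J2', 'J1']
Sequence: J3 → J2 → J1
Makespan calculation:
  J3: M1 done=10, M2 done=21
  J2: M1 done=24, M2 done=34
  J1: M1 done=32, M2 done=41
= Sequence: J3 → J2 → J1, Makespan: 41


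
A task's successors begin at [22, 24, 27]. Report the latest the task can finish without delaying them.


LF = min of all successor start times
Successors start at: [22, 24, 27]
LF = min(22, 24, 27)
= 22


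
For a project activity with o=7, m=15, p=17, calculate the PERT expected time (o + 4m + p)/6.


te = (o + 4m + p) / 6
= (7 + 4×15 + 17) / 6
= (7 + 60 + 17) / 6
= 84 / 6
= 14.00


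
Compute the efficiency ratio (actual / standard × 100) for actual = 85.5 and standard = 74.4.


Efficiency = (actual / standard) × 100
= (85.5 / 74.4) × 100
= 114.9%


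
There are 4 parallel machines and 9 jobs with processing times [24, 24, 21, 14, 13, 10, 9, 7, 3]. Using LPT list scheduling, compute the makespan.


Jobs (LPT sorted): [24, 24, 21, 14, 13, 10, 9, 7, 3]
Machines: 4
  J=24 → Machine 1 (load: 0+24=24)
  J=24 → Machine 2 (load: 0+24=24)
  J=21 → Machine 3 (load: 0+21=21)
  J=14 → Machine 4 (load: 0+14=14)
  J=13 → Machine 4 (load: 14+13=27)
  J=10 → Machine 3 (load: 21+10=31)
  J=9 → Machine 1 (load: 24+9=33)
  J=7 → Machine 2 (load: 24+7=31)
  J=3 → Machine 4 (load: 27+3=30)
Machine loads: [33, 31, 31, 30]
Makespan = max = 33 time units


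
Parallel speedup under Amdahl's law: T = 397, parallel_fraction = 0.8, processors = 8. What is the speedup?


Amdahl's law: T_p = T × ((1-p) + p/N)
= 397 × ((1-0.8) + 0.8/8)
= 397 × (0.20 + 0.1000)
= 397 × 0.3000
= 119.10
Speedup = 397/119.10
= 3.33×


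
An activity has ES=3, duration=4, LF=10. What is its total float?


EF = ES + duration = 3 + 4 = 7
LS = LF - duration = 10 - 4 = 6
Total Float = LF - EF = 10 - 7
(or LS - ES = 6 - 3)
= 3


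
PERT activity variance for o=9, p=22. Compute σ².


σ² = ((p - o) / 6)² = (p - o)² / 36
= (22 - 9)² / 36
= 13² / 36
= 169 / 36
= 4.6944


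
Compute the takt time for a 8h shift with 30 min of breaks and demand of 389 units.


Available = 8×60 - 30 = 450 min
Takt time = 450 / 389
= 1.16 min/unit


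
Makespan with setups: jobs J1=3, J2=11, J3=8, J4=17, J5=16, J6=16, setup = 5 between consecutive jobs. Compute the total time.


Makespan = Σ processing + (n-1) × setup
= (3 + 11 + 8 + 17 + 16 + 16) + (6-1)×5
= 71 + 25
= 96 time units


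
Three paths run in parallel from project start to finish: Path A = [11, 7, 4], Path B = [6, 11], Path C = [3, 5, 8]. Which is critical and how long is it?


Path A: 11 + 7 + 4 = 22
Path B: 6 + 11 = 17
Path C: 3 + 5 + 8 = 16
Critical path = longest = max(22, 17, 16)
= 22 (Path A)


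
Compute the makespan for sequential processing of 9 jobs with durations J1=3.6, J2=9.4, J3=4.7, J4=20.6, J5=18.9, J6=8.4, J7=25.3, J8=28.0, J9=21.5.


Sequential makespan: sum all processing times
= 3.6 + 9.4 + 4.7 + 20.6 + 18.9 + 8.4 + 25.3 + 28.0 + 21.5
= 140.4 time units


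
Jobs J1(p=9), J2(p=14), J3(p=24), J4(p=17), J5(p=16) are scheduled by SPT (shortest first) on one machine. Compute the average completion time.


SPT order: J1 → J2 → J5 → J4 → J3
Completion times:
  J1: C=9
  J2: C=23
  J5: C=39
  J4: C=56
  J3: C=80
Sum = 207, n = 5
Mean flow = 207/5
= 41.40


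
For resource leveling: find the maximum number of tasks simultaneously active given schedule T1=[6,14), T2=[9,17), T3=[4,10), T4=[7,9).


Check each time point for overlaps:
  t=7: 3 tasks active (T1, T3, T4)
Max concurrent = 3


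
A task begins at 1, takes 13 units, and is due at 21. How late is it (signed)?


Completion = 1 + 13 = 14
Lateness = C - d = 14 - 21
= -7


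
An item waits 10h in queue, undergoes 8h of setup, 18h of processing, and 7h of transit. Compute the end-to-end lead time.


Lead time = queue + setup + processing + transit
= 10 + 8 + 18 + 7
= 43 hours


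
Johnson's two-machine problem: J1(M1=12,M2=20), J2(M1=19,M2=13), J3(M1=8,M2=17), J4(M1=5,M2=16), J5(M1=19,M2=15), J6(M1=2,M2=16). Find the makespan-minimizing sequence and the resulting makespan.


Johnson's rule:
Group 1 (M1≤M2, sort by M1): ['J6', 'J4', 'J3', 'J1']
Group 2 (M1>M2, sort desc M2): ['J5', 'J2']
Sequence: J6 → J4 → J3 → J1 → J5 → J2
Makespan calculation:
  J6: M1 done=2, M2 done=18
  J4: M1 done=7, M2 done=34
  J3: M1 done=15, M2 done=51
  J1: M1 done=27, M2 done=71
  J5: M1 done=46, M2 done=86
  J2: M1 done=65, M2 done=99
= Sequence: J6 → J4 → J3 → J1 → J5 → J2, Makespan: 99


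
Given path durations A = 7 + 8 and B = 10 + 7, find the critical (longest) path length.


Path A: 7 + 8 = 15
Path B: 10 + 7 = 17
Critical path = longest = max(15, 17)
= 17 (Path B)


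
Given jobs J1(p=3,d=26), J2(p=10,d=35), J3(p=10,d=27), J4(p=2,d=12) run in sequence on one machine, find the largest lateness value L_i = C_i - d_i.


Lateness per job (L = C - d):
  J1: C=3, d=26, L=-23
  J2: C=13, d=35, L=-22
  J3: C=23, d=27, L=-4
  J4: C=25, d=12, L=13
Lmax = max(-23, -22, -4, 13)
= 13


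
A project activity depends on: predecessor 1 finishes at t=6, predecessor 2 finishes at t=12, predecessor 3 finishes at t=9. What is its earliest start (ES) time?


ES = max of all predecessor completion times
Predecessors: [6, 12, 9]
ES = max(6, 12, 9)
= 12


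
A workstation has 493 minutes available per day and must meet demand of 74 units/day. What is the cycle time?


Cycle time = available time / demand
= 493 / 74
= 6.66 min/unit


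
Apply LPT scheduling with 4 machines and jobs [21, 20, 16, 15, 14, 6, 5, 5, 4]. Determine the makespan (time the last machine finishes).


Jobs (LPT sorted): [21, 20, 16, 15, 14, 6, 5, 5, 4]
Machines: 4
  J=21 → Machine 1 (load: 0+21=21)
  J=20 → Machine 2 (load: 0+20=20)
  J=16 → Machine 3 (load: 0+16=16)
  J=15 → Machine 4 (load: 0+15=15)
  J=14 → Machine 4 (load: 15+14=29)
  J=6 → Machine 3 (load: 16+6=22)
  J=5 → Machine 2 (load: 20+5=25)
  J=5 → Machine 1 (load: 21+5=26)
  J=4 → Machine 3 (load: 22+4=26)
Machine loads: [26, 25, 26, 29]
Makespan = max = 29 time units


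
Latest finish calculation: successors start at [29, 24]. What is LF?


LF = min of all successor start times
Successors start at: [29, 24]
LF = min(29, 24)
= 24


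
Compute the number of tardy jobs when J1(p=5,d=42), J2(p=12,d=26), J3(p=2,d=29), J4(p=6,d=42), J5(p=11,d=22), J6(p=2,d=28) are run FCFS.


Completion vs due date:
  J1: C=5, d=42 → on time
  J2: C=17, d=26 → on time
  J3: C=19, d=29 → on time
  J4: C=25, d=42 → on time
  J5: C=36, d=22 → TARDY
  J6: C=38, d=28 → TARDY
Tardy jobs: J5, J6
Count = 2


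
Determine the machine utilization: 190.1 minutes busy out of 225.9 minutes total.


Utilization = busy / total × 100
= 190.1 / 225.9 × 100
= 84.2%


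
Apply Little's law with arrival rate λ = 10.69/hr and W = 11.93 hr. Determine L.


Little's law: L = λ × W
= 10.69 × 11.93
= 127.53


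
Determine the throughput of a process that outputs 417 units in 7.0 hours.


Throughput = units / time
= 417 / 7.0
= 59.6 units/hour


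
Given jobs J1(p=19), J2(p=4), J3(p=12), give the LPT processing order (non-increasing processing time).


LPT: sort by longest processing time first
  J1: p=19
  J3: p=12
  J2: p=4
Order: J1 → J3 → J2


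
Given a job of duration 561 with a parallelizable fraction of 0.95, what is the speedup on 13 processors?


Amdahl's law: T_p = T × ((1-p) + p/N)
= 561 × ((1-0.95) + 0.95/13)
= 561 × (0.05 + 0.0731)
= 561 × 0.1231
= 69.05
Speedup = 561/69.05
= 8.12×


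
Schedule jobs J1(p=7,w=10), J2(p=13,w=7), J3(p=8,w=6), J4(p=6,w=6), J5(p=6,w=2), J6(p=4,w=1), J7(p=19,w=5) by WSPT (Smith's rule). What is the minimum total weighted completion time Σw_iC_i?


WSPT order (by p/w): J1 → J4 → J3 → J2 → J5 → J7 → J6
  J1: C=7, w·C=10×7=70
  J4: C=13, w·C=6×13=78
  J3: C=21, w·C=6×21=126
  J2: C=34, w·C=7×34=238
  J5: C=40, w·C=2×40=80
  J7: C=59, w·C=5×59=295
  J6: C=63, w·C=1×63=63
Σ w·C = 950
= 950


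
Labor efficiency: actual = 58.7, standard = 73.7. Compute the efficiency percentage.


Efficiency = (actual / standard) × 100
= (58.7 / 73.7) × 100
= 79.6%
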